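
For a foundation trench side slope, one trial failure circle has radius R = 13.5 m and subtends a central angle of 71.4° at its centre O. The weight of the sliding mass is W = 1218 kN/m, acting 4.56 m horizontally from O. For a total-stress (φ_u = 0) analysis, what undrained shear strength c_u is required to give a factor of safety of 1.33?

FS = c_u·L_a·R / (W·d), so c_u = FS·W·d / (L_a·R).
Arc length L_a = R·θ = 13.5·(71.4°·π/180) = 13.5·1.2462 = 16.82 m
c_u = 1.33·1218·4.56 / (16.82·13.5) = 7386.9 / 227.11 = 32.53 kPa

c_u = 32.5 kPa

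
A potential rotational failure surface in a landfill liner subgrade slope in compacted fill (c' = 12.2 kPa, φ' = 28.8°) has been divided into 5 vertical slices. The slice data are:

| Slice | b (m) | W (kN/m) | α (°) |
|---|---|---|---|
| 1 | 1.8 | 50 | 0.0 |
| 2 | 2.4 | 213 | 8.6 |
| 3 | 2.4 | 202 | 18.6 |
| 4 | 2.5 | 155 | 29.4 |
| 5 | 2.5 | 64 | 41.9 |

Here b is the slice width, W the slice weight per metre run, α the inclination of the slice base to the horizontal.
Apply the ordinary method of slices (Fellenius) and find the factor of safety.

Ordinary method of slices: FS = Σ[c'·Δl_i + (W_i cosα_i)·tanφ'] / Σ W_i sinα_i, with Δl_i = b_i / cosα_i.
Slice 1: Δl = 1.8/cos0.0° = 1.800 m; N'_1 = 50·cos0.0° = 50.0; c'Δl = 21.96; W sinα = 0.0
Slice 2: Δl = 2.4/cos8.6° = 2.427 m; N'_2 = 213·cos8.6° = 210.6; c'Δl = 29.61; W sinα = 31.9
Slice 3: Δl = 2.4/cos18.6° = 2.532 m; N'_3 = 202·cos18.6° = 191.4; c'Δl = 30.89; W sinα = 64.4
Slice 4: Δl = 2.5/cos29.4° = 2.870 m; N'_4 = 155·cos29.4° = 135.0; c'Δl = 35.01; W sinα = 76.1
Slice 5: Δl = 2.5/cos41.9° = 3.359 m; N'_5 = 64·cos41.9° = 47.6; c'Δl = 40.98; W sinα = 42.7
Σc'Δl = 158.5 kN/m; ΣN' = 634.7 kN/m; ΣW sinα = 215.1 kN/m
Resisting = 158.5 + 634.7·tan28.8° = 158.5 + 348.9 = 507.4 kN/m
FS = 507.4 / 215.1 = 2.359

FS = 2.36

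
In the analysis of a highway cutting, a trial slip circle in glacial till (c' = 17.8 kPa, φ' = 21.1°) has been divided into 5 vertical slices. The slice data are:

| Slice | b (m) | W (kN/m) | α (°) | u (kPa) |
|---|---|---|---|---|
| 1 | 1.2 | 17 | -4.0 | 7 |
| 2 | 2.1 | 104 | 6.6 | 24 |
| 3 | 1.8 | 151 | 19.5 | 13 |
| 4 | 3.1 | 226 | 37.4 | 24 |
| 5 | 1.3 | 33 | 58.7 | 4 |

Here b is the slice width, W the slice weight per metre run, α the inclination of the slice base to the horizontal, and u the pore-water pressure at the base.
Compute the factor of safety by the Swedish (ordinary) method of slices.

FS = 1.38

Ordinary method of slices: FS = Σ[c'·Δl_i + (W_i cosα_i − u_i·Δl_i)·tanφ'] / Σ W_i sinα_i, with Δl_i = b_i / cosα_i.
Slice 1: Δl = 1.2/cos(-4.0°) = 1.203 m; N'_1 = 17·cos(-4.0°) − 7·1.203 = 8.5; c'Δl = 21.41; W sinα = -1.2
Slice 2: Δl = 2.1/cos6.6° = 2.114 m; N'_2 = 104·cos6.6° − 24·2.114 = 52.6; c'Δl = 37.63; W sinα = 12.0
Slice 3: Δl = 1.8/cos19.5° = 1.910 m; N'_3 = 151·cos19.5° − 13·1.910 = 117.5; c'Δl = 33.99; W sinα = 50.4
Slice 4: Δl = 3.1/cos37.4° = 3.902 m; N'_4 = 226·cos37.4° − 24·3.902 = 85.9; c'Δl = 69.46; W sinα = 137.3
Slice 5: Δl = 1.3/cos58.7° = 2.502 m; N'_5 = 33·cos58.7° − 4·2.502 = 7.1; c'Δl = 44.54; W sinα = 28.2
Σc'Δl = 207.0 kN/m; ΣN' = 271.6 kN/m; ΣW sinα = 226.6 kN/m
Resisting = 207.0 + 271.6·tan21.1° = 207.0 + 104.8 = 311.9 kN/m
FS = 311.9 / 226.6 = 1.376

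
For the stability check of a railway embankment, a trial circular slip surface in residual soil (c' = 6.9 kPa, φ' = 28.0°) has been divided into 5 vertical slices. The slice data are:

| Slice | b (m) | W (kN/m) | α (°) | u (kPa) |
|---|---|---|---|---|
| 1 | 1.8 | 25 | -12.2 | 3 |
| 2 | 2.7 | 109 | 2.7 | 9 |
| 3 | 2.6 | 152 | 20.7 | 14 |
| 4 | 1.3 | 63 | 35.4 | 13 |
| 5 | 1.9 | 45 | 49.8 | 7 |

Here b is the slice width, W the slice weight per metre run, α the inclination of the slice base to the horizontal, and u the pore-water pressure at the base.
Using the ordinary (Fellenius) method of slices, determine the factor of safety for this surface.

FS = 1.71

Ordinary method of slices: FS = Σ[c'·Δl_i + (W_i cosα_i − u_i·Δl_i)·tanφ'] / Σ W_i sinα_i, with Δl_i = b_i / cosα_i.
Slice 1: Δl = 1.8/cos(-12.2°) = 1.842 m; N'_1 = 25·cos(-12.2°) − 3·1.842 = 18.9; c'Δl = 12.71; W sinα = -5.3
Slice 2: Δl = 2.7/cos2.7° = 2.703 m; N'_2 = 109·cos2.7° − 9·2.703 = 84.6; c'Δl = 18.65; W sinα = 5.1
Slice 3: Δl = 2.6/cos20.7° = 2.779 m; N'_3 = 152·cos20.7° − 14·2.779 = 103.3; c'Δl = 19.18; W sinα = 53.7
Slice 4: Δl = 1.3/cos35.4° = 1.595 m; N'_4 = 63·cos35.4° − 13·1.595 = 30.6; c'Δl = 11.00; W sinα = 36.5
Slice 5: Δl = 1.9/cos49.8° = 2.944 m; N'_5 = 45·cos49.8° − 7·2.944 = 8.4; c'Δl = 20.31; W sinα = 34.4
Σc'Δl = 81.9 kN/m; ΣN' = 245.8 kN/m; ΣW sinα = 124.4 kN/m
Resisting = 81.9 + 245.8·tan28.0° = 81.9 + 130.7 = 212.5 kN/m
FS = 212.5 / 124.4 = 1.708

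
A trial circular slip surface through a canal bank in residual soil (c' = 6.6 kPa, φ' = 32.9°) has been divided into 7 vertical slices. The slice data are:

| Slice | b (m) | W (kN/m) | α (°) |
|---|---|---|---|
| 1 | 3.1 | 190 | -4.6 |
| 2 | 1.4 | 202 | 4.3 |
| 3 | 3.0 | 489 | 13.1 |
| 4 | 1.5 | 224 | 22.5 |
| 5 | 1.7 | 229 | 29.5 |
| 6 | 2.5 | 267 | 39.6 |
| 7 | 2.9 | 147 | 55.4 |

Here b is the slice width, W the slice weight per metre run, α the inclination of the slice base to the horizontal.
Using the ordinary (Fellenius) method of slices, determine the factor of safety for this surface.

Ordinary method of slices: FS = Σ[c'·Δl_i + (W_i cosα_i)·tanφ'] / Σ W_i sinα_i, with Δl_i = b_i / cosα_i.
Slice 1: Δl = 3.1/cos(-4.6°) = 3.110 m; N'_1 = 190·cos(-4.6°) = 189.4; c'Δl = 20.53; W sinα = -15.2
Slice 2: Δl = 1.4/cos4.3° = 1.404 m; N'_2 = 202·cos4.3° = 201.4; c'Δl = 9.27; W sinα = 15.1
Slice 3: Δl = 3.0/cos13.1° = 3.080 m; N'_3 = 489·cos13.1° = 476.3; c'Δl = 20.33; W sinα = 110.8
Slice 4: Δl = 1.5/cos22.5° = 1.624 m; N'_4 = 224·cos22.5° = 206.9; c'Δl = 10.72; W sinα = 85.7
Slice 5: Δl = 1.7/cos29.5° = 1.953 m; N'_5 = 229·cos29.5° = 199.3; c'Δl = 12.89; W sinα = 112.8
Slice 6: Δl = 2.5/cos39.6° = 3.245 m; N'_6 = 267·cos39.6° = 205.7; c'Δl = 21.41; W sinα = 170.2
Slice 7: Δl = 2.9/cos55.4° = 5.107 m; N'_7 = 147·cos55.4° = 83.5; c'Δl = 33.71; W sinα = 121.0
Σc'Δl = 128.8 kN/m; ΣN' = 1562.6 kN/m; ΣW sinα = 600.4 kN/m
Resisting = 128.8 + 1562.6·tan32.9° = 128.8 + 1010.9 = 1139.7 kN/m
FS = 1139.7 / 600.4 = 1.898

FS = 1.90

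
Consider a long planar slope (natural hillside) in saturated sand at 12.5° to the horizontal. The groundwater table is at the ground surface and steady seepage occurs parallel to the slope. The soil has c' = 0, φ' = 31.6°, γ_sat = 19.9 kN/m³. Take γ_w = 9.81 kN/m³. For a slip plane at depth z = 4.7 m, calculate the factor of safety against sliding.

FS = 1.41

With seepage parallel to the slope and the water table at the surface, the effective normal stress on the slip plane uses the buoyant unit weight γ' = γ_sat − γ_w while the driving shear stress uses γ_sat:
FS = [c' + γ' z cos²β tanφ'] / [γ_sat z sinβ cosβ]
(For c' = 0 this reduces to FS = (γ'/γ_sat)·tanφ'/tanβ.)
γ' = 19.9 − 9.81 = 10.09 kN/m³
Numerator = 0.0 + 10.09·4.7·cos²12.5°·tan31.6° = 0.0 + 10.09·4.7·0.9532·0.6152 = 27.808 kPa
Denominator = 19.9·4.7·sin12.5°·cos12.5° = 19.9·4.7·0.2164·0.9763 = 19.764 kPa
FS = 27.808 / 19.764 = 1.407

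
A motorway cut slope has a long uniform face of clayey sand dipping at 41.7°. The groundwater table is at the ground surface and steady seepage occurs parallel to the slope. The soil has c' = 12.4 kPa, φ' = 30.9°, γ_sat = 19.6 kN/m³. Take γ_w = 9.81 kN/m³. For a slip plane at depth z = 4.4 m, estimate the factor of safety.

FS = 0.63

With seepage parallel to the slope and the water table at the surface, the effective normal stress on the slip plane uses the buoyant unit weight γ' = γ_sat − γ_w while the driving shear stress uses γ_sat:
FS = [c' + γ' z cos²β tanφ'] / [γ_sat z sinβ cosβ]
γ' = 19.6 − 9.81 = 9.79 kN/m³
Numerator = 12.4 + 9.79·4.4·cos²41.7°·tan30.9° = 12.4 + 9.79·4.4·0.5575·0.5985 = 26.772 kPa
Denominator = 19.6·4.4·sin41.7°·cos41.7° = 19.6·4.4·0.6652·0.7466 = 42.834 kPa
FS = 26.772 / 42.834 = 0.625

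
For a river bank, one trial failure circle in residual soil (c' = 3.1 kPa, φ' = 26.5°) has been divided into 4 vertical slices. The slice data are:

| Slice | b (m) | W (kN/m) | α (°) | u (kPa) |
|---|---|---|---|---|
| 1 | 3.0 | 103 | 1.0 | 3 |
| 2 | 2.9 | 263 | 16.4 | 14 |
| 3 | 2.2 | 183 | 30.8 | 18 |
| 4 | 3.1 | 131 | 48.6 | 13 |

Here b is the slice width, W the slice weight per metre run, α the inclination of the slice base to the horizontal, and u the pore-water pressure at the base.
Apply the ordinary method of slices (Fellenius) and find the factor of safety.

Ordinary method of slices: FS = Σ[c'·Δl_i + (W_i cosα_i − u_i·Δl_i)·tanφ'] / Σ W_i sinα_i, with Δl_i = b_i / cosα_i.
Slice 1: Δl = 3.0/cos1.0° = 3.000 m; N'_1 = 103·cos1.0° − 3·3.000 = 94.0; c'Δl = 9.30; W sinα = 1.8
Slice 2: Δl = 2.9/cos16.4° = 3.023 m; N'_2 = 263·cos16.4° − 14·3.023 = 210.0; c'Δl = 9.37; W sinα = 74.3
Slice 3: Δl = 2.2/cos30.8° = 2.561 m; N'_3 = 183·cos30.8° − 18·2.561 = 111.1; c'Δl = 7.94; W sinα = 93.7
Slice 4: Δl = 3.1/cos48.6° = 4.688 m; N'_4 = 131·cos48.6° − 13·4.688 = 25.7; c'Δl = 14.53; W sinα = 98.3
Σc'Δl = 41.1 kN/m; ΣN' = 440.7 kN/m; ΣW sinα = 268.0 kN/m
Resisting = 41.1 + 440.7·tan26.5° = 41.1 + 219.7 = 260.9 kN/m
FS = 260.9 / 268.0 = 0.973

FS = 0.97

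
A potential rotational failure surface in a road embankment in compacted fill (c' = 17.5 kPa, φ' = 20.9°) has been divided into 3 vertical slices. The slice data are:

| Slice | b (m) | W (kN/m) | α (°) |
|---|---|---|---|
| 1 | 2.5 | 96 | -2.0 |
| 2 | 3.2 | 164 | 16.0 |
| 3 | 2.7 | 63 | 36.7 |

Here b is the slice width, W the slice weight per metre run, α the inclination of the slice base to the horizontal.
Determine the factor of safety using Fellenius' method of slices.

FS = 3.49

Ordinary method of slices: FS = Σ[c'·Δl_i + (W_i cosα_i)·tanφ'] / Σ W_i sinα_i, with Δl_i = b_i / cosα_i.
Slice 1: Δl = 2.5/cos(-2.0°) = 2.502 m; N'_1 = 96·cos(-2.0°) = 95.9; c'Δl = 43.78; W sinα = -3.4
Slice 2: Δl = 3.2/cos16.0° = 3.329 m; N'_2 = 164·cos16.0° = 157.6; c'Δl = 58.26; W sinα = 45.2
Slice 3: Δl = 2.7/cos36.7° = 3.368 m; N'_3 = 63·cos36.7° = 50.5; c'Δl = 58.93; W sinα = 37.7
Σc'Δl = 161.0 kN/m; ΣN' = 304.1 kN/m; ΣW sinα = 79.5 kN/m
Resisting = 161.0 + 304.1·tan20.9° = 161.0 + 116.1 = 277.1 kN/m
FS = 277.1 / 79.5 = 3.485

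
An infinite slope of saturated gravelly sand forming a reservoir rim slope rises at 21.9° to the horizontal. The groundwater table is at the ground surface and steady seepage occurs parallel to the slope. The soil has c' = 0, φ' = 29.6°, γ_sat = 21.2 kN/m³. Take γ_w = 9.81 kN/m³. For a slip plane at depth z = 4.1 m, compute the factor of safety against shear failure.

With seepage parallel to the slope and the water table at the surface, the effective normal stress on the slip plane uses the buoyant unit weight γ' = γ_sat − γ_w while the driving shear stress uses γ_sat:
FS = [c' + γ' z cos²β tanφ'] / [γ_sat z sinβ cosβ]
(For c' = 0 this reduces to FS = (γ'/γ_sat)·tanφ'/tanβ.)
γ' = 21.2 − 9.81 = 11.39 kN/m³
Numerator = 0.0 + 11.39·4.1·cos²21.9°·tan29.6° = 0.0 + 11.39·4.1·0.8609·0.5681 = 22.838 kPa
Denominator = 21.2·4.1·sin21.9°·cos21.9° = 21.2·4.1·0.3730·0.9278 = 30.081 kPa
FS = 22.838 / 30.081 = 0.759

FS = 0.76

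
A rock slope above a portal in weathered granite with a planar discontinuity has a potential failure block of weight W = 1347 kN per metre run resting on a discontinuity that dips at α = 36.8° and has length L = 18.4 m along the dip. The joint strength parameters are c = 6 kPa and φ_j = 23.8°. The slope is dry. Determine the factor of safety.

FS = 0.73

Resolving the block weight along and normal to the plane and applying the Mohr–Coulomb strength on the joint:
N' = W cosα = 1347·cos36.8° = 1078.6 kN/m
Driving force T = W sinα = 1347·sin36.8° = 806.9 kN/m
Resisting force R = c·L + N'·tanφ_j = 6·18.4 + 1078.6·tan23.8° = 110.4 + 475.7 = 586.1 kN/m
FS = R / T = 586.1 / 806.9 = 0.726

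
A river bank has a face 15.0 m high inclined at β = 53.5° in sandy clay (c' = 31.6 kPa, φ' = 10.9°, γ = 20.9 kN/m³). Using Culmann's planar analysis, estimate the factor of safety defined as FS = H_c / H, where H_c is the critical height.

FS = 1.21

H_c = (4c'/γ) · sinβ cosφ' / [1 − cos(β − φ')]
    = (4·31.6/20.9) · sin53.5°·cos10.9° / [1 − cos42.6°]
    = 6.048 · 0.7894 / 0.2639 = 18.09 m
FS = H_c / H = 18.09 / 15.0 = 1.206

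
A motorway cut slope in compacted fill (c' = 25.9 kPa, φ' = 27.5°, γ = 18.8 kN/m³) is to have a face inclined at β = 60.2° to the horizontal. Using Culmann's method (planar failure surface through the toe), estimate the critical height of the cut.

H_c = 26.76 m

Culmann's analysis gives the critical failure plane at α_cr = (β + φ')/2 = (60.2 + 27.5)/2 = 43.9°, and the critical height
H_c = (4c'/γ) · sinβ cosφ' / [1 − cos(β − φ')]
    = (4·25.9/18.8) · sin60.2°·cos27.5° / [1 − cos(32.7°)]
    = 5.511 · 0.8678·0.8870 / [1 − 0.8415]
    = 5.511 · 0.7697 / 0.1585
    = 26.76 m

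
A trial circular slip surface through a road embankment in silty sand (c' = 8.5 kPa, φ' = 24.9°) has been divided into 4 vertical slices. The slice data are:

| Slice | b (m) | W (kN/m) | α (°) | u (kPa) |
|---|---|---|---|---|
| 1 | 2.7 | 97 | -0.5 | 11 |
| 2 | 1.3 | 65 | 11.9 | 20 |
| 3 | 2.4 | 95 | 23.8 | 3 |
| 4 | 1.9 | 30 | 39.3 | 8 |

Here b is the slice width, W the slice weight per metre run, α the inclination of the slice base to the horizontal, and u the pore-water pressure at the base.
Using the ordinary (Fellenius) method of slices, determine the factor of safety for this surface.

Ordinary method of slices: FS = Σ[c'·Δl_i + (W_i cosα_i − u_i·Δl_i)·tanφ'] / Σ W_i sinα_i, with Δl_i = b_i / cosα_i.
Slice 1: Δl = 2.7/cos(-0.5°) = 2.700 m; N'_1 = 97·cos(-0.5°) − 11·2.700 = 67.3; c'Δl = 22.95; W sinα = -0.8
Slice 2: Δl = 1.3/cos11.9° = 1.329 m; N'_2 = 65·cos11.9° − 20·1.329 = 37.0; c'Δl = 11.29; W sinα = 13.4
Slice 3: Δl = 2.4/cos23.8° = 2.623 m; N'_3 = 95·cos23.8° − 3·2.623 = 79.1; c'Δl = 22.30; W sinα = 38.3
Slice 4: Δl = 1.9/cos39.3° = 2.455 m; N'_4 = 30·cos39.3° − 8·2.455 = 3.6; c'Δl = 20.87; W sinα = 19.0
Σc'Δl = 77.4 kN/m; ΣN' = 187.0 kN/m; ΣW sinα = 69.9 kN/m
Resisting = 77.4 + 187.0·tan24.9° = 77.4 + 86.8 = 164.2 kN/m
FS = 164.2 / 69.9 = 2.349

FS = 2.35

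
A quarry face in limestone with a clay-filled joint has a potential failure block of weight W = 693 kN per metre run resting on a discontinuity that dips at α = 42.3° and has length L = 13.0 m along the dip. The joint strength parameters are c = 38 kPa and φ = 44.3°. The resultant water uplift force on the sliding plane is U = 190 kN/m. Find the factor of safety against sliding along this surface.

Resolving the block weight along and normal to the plane and applying the Mohr–Coulomb strength on the joint:
N' = W cosα − U = 693·cos42.3° − 190 = 322.6 kN/m
Driving force T = W sinα = 693·sin42.3° = 466.4 kN/m
Resisting force R = c·L + N'·tanφ = 38·13.0 + 322.6·tan44.3° = 494.0 + 314.8 = 808.8 kN/m
FS = R / T = 808.8 / 466.4 = 1.734

FS = 1.73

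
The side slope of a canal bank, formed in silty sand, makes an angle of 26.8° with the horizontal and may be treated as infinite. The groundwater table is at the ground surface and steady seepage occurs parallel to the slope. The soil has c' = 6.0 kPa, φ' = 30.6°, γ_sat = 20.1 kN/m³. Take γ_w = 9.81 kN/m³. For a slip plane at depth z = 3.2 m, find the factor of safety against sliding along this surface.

FS = 0.83

With seepage parallel to the slope and the water table at the surface, the effective normal stress on the slip plane uses the buoyant unit weight γ' = γ_sat − γ_w while the driving shear stress uses γ_sat:
FS = [c' + γ' z cos²β tanφ'] / [γ_sat z sinβ cosβ]
γ' = 20.1 − 9.81 = 10.29 kN/m³
Numerator = 6.0 + 10.29·3.2·cos²26.8°·tan30.6° = 6.0 + 10.29·3.2·0.7967·0.5914 = 21.515 kPa
Denominator = 20.1·3.2·sin26.8°·cos26.8° = 20.1·3.2·0.4509·0.8926 = 25.885 kPa
FS = 21.515 / 25.885 = 0.831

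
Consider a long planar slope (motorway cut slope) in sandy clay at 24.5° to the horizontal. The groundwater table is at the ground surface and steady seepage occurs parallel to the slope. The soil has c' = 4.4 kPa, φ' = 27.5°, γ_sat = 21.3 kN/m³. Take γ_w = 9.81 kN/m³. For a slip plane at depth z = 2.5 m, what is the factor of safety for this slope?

FS = 0.84

With seepage parallel to the slope and the water table at the surface, the effective normal stress on the slip plane uses the buoyant unit weight γ' = γ_sat − γ_w while the driving shear stress uses γ_sat:
FS = [c' + γ' z cos²β tanφ'] / [γ_sat z sinβ cosβ]
γ' = 21.3 − 9.81 = 11.49 kN/m³
Numerator = 4.4 + 11.49·2.5·cos²24.5°·tan27.5° = 4.4 + 11.49·2.5·0.8280·0.5206 = 16.782 kPa
Denominator = 21.3·2.5·sin24.5°·cos24.5° = 21.3·2.5·0.4147·0.9100 = 20.094 kPa
FS = 16.782 / 20.094 = 0.835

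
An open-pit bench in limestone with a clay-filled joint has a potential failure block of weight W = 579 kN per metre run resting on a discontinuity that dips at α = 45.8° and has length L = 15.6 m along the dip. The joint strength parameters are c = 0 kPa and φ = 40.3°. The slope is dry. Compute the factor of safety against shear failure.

Resolving the block weight along and normal to the plane and applying the Mohr–Coulomb strength on the joint:
N' = W cosα = 579·cos45.8° = 403.7 kN/m
Driving force T = W sinα = 579·sin45.8° = 415.1 kN/m
Resisting force R = c·L + N'·tanφ = 0·15.6 + 403.7·tan40.3° = 0.0 + 342.3 = 342.3 kN/m
FS = R / T = 342.3 / 415.1 = 0.825

FS = 0.82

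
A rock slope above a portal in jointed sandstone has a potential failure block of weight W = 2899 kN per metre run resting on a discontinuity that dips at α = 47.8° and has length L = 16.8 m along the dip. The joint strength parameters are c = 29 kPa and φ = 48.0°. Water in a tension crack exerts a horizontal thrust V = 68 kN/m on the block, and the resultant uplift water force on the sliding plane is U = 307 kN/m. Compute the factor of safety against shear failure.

FS = 1.03

Resolving the block weight along and normal to the plane and applying the Mohr–Coulomb strength on the joint:
N' = W cosα − U − V sinα = 2899·cos47.8° − 307 − 68·sin47.8° = 1589.9 kN/m
Driving force T = W sinα + V cosα = 2899·sin47.8° + 68·cos47.8° = 2193.3 kN/m
Resisting force R = c·L + N'·tanφ = 29·16.8 + 1589.9·tan48.0° = 487.2 + 1765.8 = 2253.0 kN/m
FS = R / T = 2253.0 / 2193.3 = 1.027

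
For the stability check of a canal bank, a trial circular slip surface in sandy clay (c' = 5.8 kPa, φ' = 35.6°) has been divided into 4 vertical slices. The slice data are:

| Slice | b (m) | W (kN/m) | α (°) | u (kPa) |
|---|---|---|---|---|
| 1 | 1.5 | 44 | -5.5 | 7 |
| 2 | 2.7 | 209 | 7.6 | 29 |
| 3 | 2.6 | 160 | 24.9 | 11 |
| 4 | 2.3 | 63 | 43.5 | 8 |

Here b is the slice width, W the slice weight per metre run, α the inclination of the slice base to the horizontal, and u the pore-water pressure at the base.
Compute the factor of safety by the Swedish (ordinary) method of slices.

Ordinary method of slices: FS = Σ[c'·Δl_i + (W_i cosα_i − u_i·Δl_i)·tanφ'] / Σ W_i sinα_i, with Δl_i = b_i / cosα_i.
Slice 1: Δl = 1.5/cos(-5.5°) = 1.507 m; N'_1 = 44·cos(-5.5°) − 7·1.507 = 33.2; c'Δl = 8.74; W sinα = -4.2
Slice 2: Δl = 2.7/cos7.6° = 2.724 m; N'_2 = 209·cos7.6° − 29·2.724 = 128.2; c'Δl = 15.80; W sinα = 27.6
Slice 3: Δl = 2.6/cos24.9° = 2.866 m; N'_3 = 160·cos24.9° − 11·2.866 = 113.6; c'Δl = 16.63; W sinα = 67.4
Slice 4: Δl = 2.3/cos43.5° = 3.171 m; N'_4 = 63·cos43.5° − 8·3.171 = 20.3; c'Δl = 18.39; W sinα = 43.4
Σc'Δl = 59.6 kN/m; ΣN' = 295.3 kN/m; ΣW sinα = 134.2 kN/m
Resisting = 59.6 + 295.3·tan35.6° = 59.6 + 211.4 = 271.0 kN/m
FS = 271.0 / 134.2 = 2.020

FS = 2.02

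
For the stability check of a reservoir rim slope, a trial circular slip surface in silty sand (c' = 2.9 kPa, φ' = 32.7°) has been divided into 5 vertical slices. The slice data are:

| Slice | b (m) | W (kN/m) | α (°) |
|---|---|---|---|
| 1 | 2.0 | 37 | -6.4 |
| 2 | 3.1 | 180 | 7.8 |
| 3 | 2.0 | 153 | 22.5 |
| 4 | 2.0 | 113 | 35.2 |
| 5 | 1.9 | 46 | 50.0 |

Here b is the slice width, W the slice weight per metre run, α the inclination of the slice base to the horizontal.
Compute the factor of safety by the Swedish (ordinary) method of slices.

FS = 1.92

Ordinary method of slices: FS = Σ[c'·Δl_i + (W_i cosα_i)·tanφ'] / Σ W_i sinα_i, with Δl_i = b_i / cosα_i.
Slice 1: Δl = 2.0/cos(-6.4°) = 2.013 m; N'_1 = 37·cos(-6.4°) = 36.8; c'Δl = 5.84; W sinα = -4.1
Slice 2: Δl = 3.1/cos7.8° = 3.129 m; N'_2 = 180·cos7.8° = 178.3; c'Δl = 9.07; W sinα = 24.4
Slice 3: Δl = 2.0/cos22.5° = 2.165 m; N'_3 = 153·cos22.5° = 141.4; c'Δl = 6.28; W sinα = 58.6
Slice 4: Δl = 2.0/cos35.2° = 2.448 m; N'_4 = 113·cos35.2° = 92.3; c'Δl = 7.10; W sinα = 65.1
Slice 5: Δl = 1.9/cos50.0° = 2.956 m; N'_5 = 46·cos50.0° = 29.6; c'Δl = 8.57; W sinα = 35.2
Σc'Δl = 36.9 kN/m; ΣN' = 478.4 kN/m; ΣW sinα = 179.2 kN/m
Resisting = 36.9 + 478.4·tan32.7° = 36.9 + 307.1 = 344.0 kN/m
FS = 344.0 / 179.2 = 1.919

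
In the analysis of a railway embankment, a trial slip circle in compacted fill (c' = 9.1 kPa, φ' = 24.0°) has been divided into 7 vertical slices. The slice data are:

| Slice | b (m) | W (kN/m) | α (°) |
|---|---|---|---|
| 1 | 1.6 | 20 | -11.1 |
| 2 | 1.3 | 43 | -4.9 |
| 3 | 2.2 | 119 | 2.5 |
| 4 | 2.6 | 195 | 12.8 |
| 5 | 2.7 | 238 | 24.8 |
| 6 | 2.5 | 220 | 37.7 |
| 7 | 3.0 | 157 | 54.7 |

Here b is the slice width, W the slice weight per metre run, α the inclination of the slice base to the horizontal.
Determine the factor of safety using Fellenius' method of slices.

FS = 1.37

Ordinary method of slices: FS = Σ[c'·Δl_i + (W_i cosα_i)·tanφ'] / Σ W_i sinα_i, with Δl_i = b_i / cosα_i.
Slice 1: Δl = 1.6/cos(-11.1°) = 1.631 m; N'_1 = 20·cos(-11.1°) = 19.6; c'Δl = 14.84; W sinα = -3.9
Slice 2: Δl = 1.3/cos(-4.9°) = 1.305 m; N'_2 = 43·cos(-4.9°) = 42.8; c'Δl = 11.87; W sinα = -3.7
Slice 3: Δl = 2.2/cos2.5° = 2.202 m; N'_3 = 119·cos2.5° = 118.9; c'Δl = 20.04; W sinα = 5.2
Slice 4: Δl = 2.6/cos12.8° = 2.666 m; N'_4 = 195·cos12.8° = 190.2; c'Δl = 24.26; W sinα = 43.2
Slice 5: Δl = 2.7/cos24.8° = 2.974 m; N'_5 = 238·cos24.8° = 216.1; c'Δl = 27.07; W sinα = 99.8
Slice 6: Δl = 2.5/cos37.7° = 3.160 m; N'_6 = 220·cos37.7° = 174.1; c'Δl = 28.75; W sinα = 134.5
Slice 7: Δl = 3.0/cos54.7° = 5.192 m; N'_7 = 157·cos54.7° = 90.7; c'Δl = 47.24; W sinα = 128.1
Σc'Δl = 174.1 kN/m; ΣN' = 852.4 kN/m; ΣW sinα = 403.4 kN/m
Resisting = 174.1 + 852.4·tan24.0° = 174.1 + 379.5 = 553.6 kN/m
FS = 553.6 / 403.4 = 1.372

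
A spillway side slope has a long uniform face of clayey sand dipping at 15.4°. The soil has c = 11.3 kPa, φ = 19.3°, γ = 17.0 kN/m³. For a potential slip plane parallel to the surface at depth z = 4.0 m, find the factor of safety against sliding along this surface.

FS = 1.92

For an infinite slope with a slip plane parallel to the surface (no pore pressure): FS = [c + γz cos²β tanφ] / [γz sinβ cosβ].
γz = 17.0·4.0 = 68.00 kN/m²
Numerator = 11.3 + 68.00·cos²15.4°·tan19.3° = 11.3 + 68.00·0.9295·0.3502 = 33.434 kPa
Denominator = 68.00·sin15.4°·cos15.4° = 68.00·0.2656·0.9641 = 17.409 kPa
FS = 33.434 / 17.409 = 1.920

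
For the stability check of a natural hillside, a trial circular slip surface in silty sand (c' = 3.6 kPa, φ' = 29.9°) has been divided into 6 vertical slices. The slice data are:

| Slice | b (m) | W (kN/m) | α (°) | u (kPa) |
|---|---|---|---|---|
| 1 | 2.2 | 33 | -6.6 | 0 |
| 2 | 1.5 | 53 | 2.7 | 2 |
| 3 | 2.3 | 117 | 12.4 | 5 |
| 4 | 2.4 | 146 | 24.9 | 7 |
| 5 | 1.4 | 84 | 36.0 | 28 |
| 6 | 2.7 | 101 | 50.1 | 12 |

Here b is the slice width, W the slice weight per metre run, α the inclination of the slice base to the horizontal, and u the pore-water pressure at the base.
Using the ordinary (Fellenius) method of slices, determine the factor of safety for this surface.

Ordinary method of slices: FS = Σ[c'·Δl_i + (W_i cosα_i − u_i·Δl_i)·tanφ'] / Σ W_i sinα_i, with Δl_i = b_i / cosα_i.
Slice 1: Δl = 2.2/cos(-6.6°) = 2.215 m; N'_1 = 33·cos(-6.6°) − 0·2.215 = 32.8; c'Δl = 7.97; W sinα = -3.8
Slice 2: Δl = 1.5/cos2.7° = 1.502 m; N'_2 = 53·cos2.7° − 2·1.502 = 49.9; c'Δl = 5.41; W sinα = 2.5
Slice 3: Δl = 2.3/cos12.4° = 2.355 m; N'_3 = 117·cos12.4° − 5·2.355 = 102.5; c'Δl = 8.48; W sinα = 25.1
Slice 4: Δl = 2.4/cos24.9° = 2.646 m; N'_4 = 146·cos24.9° − 7·2.646 = 113.9; c'Δl = 9.53; W sinα = 61.5
Slice 5: Δl = 1.4/cos36.0° = 1.730 m; N'_5 = 84·cos36.0° − 28·1.730 = 19.5; c'Δl = 6.23; W sinα = 49.4
Slice 6: Δl = 2.7/cos50.1° = 4.209 m; N'_6 = 101·cos50.1° − 12·4.209 = 14.3; c'Δl = 15.15; W sinα = 77.5
Σc'Δl = 52.8 kN/m; ΣN' = 332.9 kN/m; ΣW sinα = 212.2 kN/m
Resisting = 52.8 + 332.9·tan29.9° = 52.8 + 191.4 = 244.2 kN/m
FS = 244.2 / 212.2 = 1.151

FS = 1.15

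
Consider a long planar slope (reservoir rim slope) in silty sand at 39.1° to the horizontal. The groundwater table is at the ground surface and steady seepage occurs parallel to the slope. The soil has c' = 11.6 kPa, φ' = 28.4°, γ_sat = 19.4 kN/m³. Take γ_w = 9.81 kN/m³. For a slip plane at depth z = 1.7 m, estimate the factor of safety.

FS = 1.05

With seepage parallel to the slope and the water table at the surface, the effective normal stress on the slip plane uses the buoyant unit weight γ' = γ_sat − γ_w while the driving shear stress uses γ_sat:
FS = [c' + γ' z cos²β tanφ'] / [γ_sat z sinβ cosβ]
γ' = 19.4 − 9.81 = 9.59 kN/m³
Numerator = 11.6 + 9.59·1.7·cos²39.1°·tan28.4° = 11.6 + 9.59·1.7·0.6022·0.5407 = 16.909 kPa
Denominator = 19.4·1.7·sin39.1°·cos39.1° = 19.4·1.7·0.6307·0.7760 = 16.142 kPa
FS = 16.909 / 16.142 = 1.048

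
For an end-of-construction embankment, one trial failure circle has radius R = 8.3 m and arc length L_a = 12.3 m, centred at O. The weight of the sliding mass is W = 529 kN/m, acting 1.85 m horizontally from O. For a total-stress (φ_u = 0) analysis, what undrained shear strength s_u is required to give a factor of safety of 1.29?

FS = s_u·L_a·R / (W·d), so s_u = FS·W·d / (L_a·R).
s_u = 1.29·529·1.85 / (12.30·8.3) = 1262.5 / 102.09 = 12.37 kPa

s_u = 12.4 kPa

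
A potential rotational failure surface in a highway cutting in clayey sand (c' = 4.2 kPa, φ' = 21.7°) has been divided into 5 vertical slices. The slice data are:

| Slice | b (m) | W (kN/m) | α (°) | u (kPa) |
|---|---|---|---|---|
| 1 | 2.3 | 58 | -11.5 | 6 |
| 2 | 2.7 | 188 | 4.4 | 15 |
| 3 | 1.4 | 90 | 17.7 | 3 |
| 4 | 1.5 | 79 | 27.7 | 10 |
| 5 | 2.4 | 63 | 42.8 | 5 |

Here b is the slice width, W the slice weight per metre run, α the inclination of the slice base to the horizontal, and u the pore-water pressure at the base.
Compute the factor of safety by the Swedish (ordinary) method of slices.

Ordinary method of slices: FS = Σ[c'·Δl_i + (W_i cosα_i − u_i·Δl_i)·tanφ'] / Σ W_i sinα_i, with Δl_i = b_i / cosα_i.
Slice 1: Δl = 2.3/cos(-11.5°) = 2.347 m; N'_1 = 58·cos(-11.5°) − 6·2.347 = 42.8; c'Δl = 9.86; W sinα = -11.6
Slice 2: Δl = 2.7/cos4.4° = 2.708 m; N'_2 = 188·cos4.4° − 15·2.708 = 146.8; c'Δl = 11.37; W sinα = 14.4
Slice 3: Δl = 1.4/cos17.7° = 1.470 m; N'_3 = 90·cos17.7° − 3·1.470 = 81.3; c'Δl = 6.17; W sinα = 27.4
Slice 4: Δl = 1.5/cos27.7° = 1.694 m; N'_4 = 79·cos27.7° − 10·1.694 = 53.0; c'Δl = 7.12; W sinα = 36.7
Slice 5: Δl = 2.4/cos42.8° = 3.271 m; N'_5 = 63·cos42.8° − 5·3.271 = 29.9; c'Δl = 13.74; W sinα = 42.8
Σc'Δl = 48.3 kN/m; ΣN' = 353.8 kN/m; ΣW sinα = 109.8 kN/m
Resisting = 48.3 + 353.8·tan21.7° = 48.3 + 140.8 = 189.0 kN/m
FS = 189.0 / 109.8 = 1.723

FS = 1.72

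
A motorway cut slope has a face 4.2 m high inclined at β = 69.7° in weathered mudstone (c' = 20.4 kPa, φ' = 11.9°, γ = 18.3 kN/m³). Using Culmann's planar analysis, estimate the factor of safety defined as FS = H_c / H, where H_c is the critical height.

FS = 2.09

H_c = (4c'/γ) · sinβ cosφ' / [1 − cos(β − φ')]
    = (4·20.4/18.3) · sin69.7°·cos11.9° / [1 − cos57.8°]
    = 4.459 · 0.9177 / 0.4671 = 8.76 m
FS = H_c / H = 8.76 / 4.2 = 2.086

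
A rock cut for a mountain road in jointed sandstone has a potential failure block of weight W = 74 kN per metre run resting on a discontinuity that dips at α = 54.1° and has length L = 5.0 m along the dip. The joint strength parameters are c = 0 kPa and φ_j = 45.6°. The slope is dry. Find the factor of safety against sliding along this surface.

FS = 0.74

Resolving the block weight along and normal to the plane and applying the Mohr–Coulomb strength on the joint:
N' = W cosα = 74·cos54.1° = 43.4 kN/m
Driving force T = W sinα = 74·sin54.1° = 59.9 kN/m
Resisting force R = c·L + N'·tanφ_j = 0·5.0 + 43.4·tan45.6° = 0.0 + 44.3 = 44.3 kN/m
FS = R / T = 44.3 / 59.9 = 0.739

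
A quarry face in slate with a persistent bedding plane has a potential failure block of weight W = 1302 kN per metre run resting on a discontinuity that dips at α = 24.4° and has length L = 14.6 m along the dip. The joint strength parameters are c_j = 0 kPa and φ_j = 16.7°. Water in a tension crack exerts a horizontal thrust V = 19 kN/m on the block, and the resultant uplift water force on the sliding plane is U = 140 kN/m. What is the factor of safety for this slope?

Resolving the block weight along and normal to the plane and applying the Mohr–Coulomb strength on the joint:
N' = W cosα − U − V sinα = 1302·cos24.4° − 140 − 19·sin24.4° = 1037.9 kN/m
Driving force T = W sinα + V cosα = 1302·sin24.4° + 19·cos24.4° = 555.2 kN/m
Resisting force R = c_j·L + N'·tanφ_j = 0·14.6 + 1037.9·tan16.7° = 0.0 + 311.4 = 311.4 kN/m
FS = R / T = 311.4 / 555.2 = 0.561

FS = 0.56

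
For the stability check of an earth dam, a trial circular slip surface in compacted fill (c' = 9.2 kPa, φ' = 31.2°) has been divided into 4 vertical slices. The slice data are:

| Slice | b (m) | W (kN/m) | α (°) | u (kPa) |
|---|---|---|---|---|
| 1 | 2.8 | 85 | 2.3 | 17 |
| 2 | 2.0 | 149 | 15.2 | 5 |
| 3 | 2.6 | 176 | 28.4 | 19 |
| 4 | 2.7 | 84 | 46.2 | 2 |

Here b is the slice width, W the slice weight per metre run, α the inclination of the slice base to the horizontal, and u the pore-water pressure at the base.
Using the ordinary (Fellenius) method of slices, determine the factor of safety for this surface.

FS = 1.61

Ordinary method of slices: FS = Σ[c'·Δl_i + (W_i cosα_i − u_i·Δl_i)·tanφ'] / Σ W_i sinα_i, with Δl_i = b_i / cosα_i.
Slice 1: Δl = 2.8/cos2.3° = 2.802 m; N'_1 = 85·cos2.3° − 17·2.802 = 37.3; c'Δl = 25.78; W sinα = 3.4
Slice 2: Δl = 2.0/cos15.2° = 2.073 m; N'_2 = 149·cos15.2° − 5·2.073 = 133.4; c'Δl = 19.07; W sinα = 39.1
Slice 3: Δl = 2.6/cos28.4° = 2.956 m; N'_3 = 176·cos28.4° − 19·2.956 = 98.7; c'Δl = 27.19; W sinα = 83.7
Slice 4: Δl = 2.7/cos46.2° = 3.901 m; N'_4 = 84·cos46.2° − 2·3.901 = 50.3; c'Δl = 35.89; W sinα = 60.6
Σc'Δl = 107.9 kN/m; ΣN' = 319.7 kN/m; ΣW sinα = 186.8 kN/m
Resisting = 107.9 + 319.7·tan31.2° = 107.9 + 193.6 = 301.6 kN/m
FS = 301.6 / 186.8 = 1.614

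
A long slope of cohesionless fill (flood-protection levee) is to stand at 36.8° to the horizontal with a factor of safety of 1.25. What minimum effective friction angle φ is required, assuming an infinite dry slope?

φ = 43.1°

FS = tanφ/tanβ ⇒ tanφ = FS · tanβ = 1.25 · tan36.8° = 0.9351
φ = arctan(0.9351) = 43.08°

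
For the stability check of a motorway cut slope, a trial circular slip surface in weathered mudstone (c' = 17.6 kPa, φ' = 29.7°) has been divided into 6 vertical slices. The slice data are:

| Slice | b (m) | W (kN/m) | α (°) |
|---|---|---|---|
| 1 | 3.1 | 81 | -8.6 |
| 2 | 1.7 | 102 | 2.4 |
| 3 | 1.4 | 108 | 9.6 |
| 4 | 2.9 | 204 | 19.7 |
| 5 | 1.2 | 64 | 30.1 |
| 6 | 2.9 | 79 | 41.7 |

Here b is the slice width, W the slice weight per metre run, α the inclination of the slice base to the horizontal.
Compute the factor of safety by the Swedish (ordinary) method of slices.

FS = 3.65

Ordinary method of slices: FS = Σ[c'·Δl_i + (W_i cosα_i)·tanφ'] / Σ W_i sinα_i, with Δl_i = b_i / cosα_i.
Slice 1: Δl = 3.1/cos(-8.6°) = 3.135 m; N'_1 = 81·cos(-8.6°) = 80.1; c'Δl = 55.18; W sinα = -12.1
Slice 2: Δl = 1.7/cos2.4° = 1.701 m; N'_2 = 102·cos2.4° = 101.9; c'Δl = 29.95; W sinα = 4.3
Slice 3: Δl = 1.4/cos9.6° = 1.420 m; N'_3 = 108·cos9.6° = 106.5; c'Δl = 24.99; W sinα = 18.0
Slice 4: Δl = 2.9/cos19.7° = 3.080 m; N'_4 = 204·cos19.7° = 192.1; c'Δl = 54.21; W sinα = 68.8
Slice 5: Δl = 1.2/cos30.1° = 1.387 m; N'_5 = 64·cos30.1° = 55.4; c'Δl = 24.41; W sinα = 32.1
Slice 6: Δl = 2.9/cos41.7° = 3.884 m; N'_6 = 79·cos41.7° = 59.0; c'Δl = 68.36; W sinα = 52.6
Σc'Δl = 257.1 kN/m; ΣN' = 594.9 kN/m; ΣW sinα = 163.6 kN/m
Resisting = 257.1 + 594.9·tan29.7° = 257.1 + 339.3 = 596.4 kN/m
FS = 596.4 / 163.6 = 3.646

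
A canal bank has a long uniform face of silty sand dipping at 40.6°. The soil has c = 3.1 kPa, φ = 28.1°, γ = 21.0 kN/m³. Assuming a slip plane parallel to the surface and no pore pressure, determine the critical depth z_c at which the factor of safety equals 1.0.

Setting FS = 1.00 in FS = [c + γz cos²β tanφ] / [γz sinβ cosβ] and solving for z:
z = c / [γ cosβ (FS·sinβ − cosβ·tanφ)]
  = 3.1 / [21.0·cos40.6°·(1.00·sin40.6° − cos40.6°·tan28.1°)]
  = 3.1 / [21.0·0.7593·(1.00·0.6508 − 0.7593·0.5340)]
  = 3.1 / 3.9122 = 0.792 m

z_c = 0.79 m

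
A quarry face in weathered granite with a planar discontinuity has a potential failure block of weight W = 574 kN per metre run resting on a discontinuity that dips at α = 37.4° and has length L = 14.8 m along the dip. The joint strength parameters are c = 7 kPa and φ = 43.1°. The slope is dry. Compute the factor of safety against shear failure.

FS = 1.52

Resolving the block weight along and normal to the plane and applying the Mohr–Coulomb strength on the joint:
N' = W cosα = 574·cos37.4° = 456.0 kN/m
Driving force T = W sinα = 574·sin37.4° = 348.6 kN/m
Resisting force R = c·L + N'·tanφ = 7·14.8 + 456.0·tan43.1° = 103.6 + 426.7 = 530.3 kN/m
FS = R / T = 530.3 / 348.6 = 1.521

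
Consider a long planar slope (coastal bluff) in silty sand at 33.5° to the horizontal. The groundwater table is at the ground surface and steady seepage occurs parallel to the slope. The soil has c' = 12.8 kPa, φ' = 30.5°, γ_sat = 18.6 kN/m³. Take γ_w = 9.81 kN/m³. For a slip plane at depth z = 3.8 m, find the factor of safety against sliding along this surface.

FS = 0.81

With seepage parallel to the slope and the water table at the surface, the effective normal stress on the slip plane uses the buoyant unit weight γ' = γ_sat − γ_w while the driving shear stress uses γ_sat:
FS = [c' + γ' z cos²β tanφ'] / [γ_sat z sinβ cosβ]
γ' = 18.6 − 9.81 = 8.79 kN/m³
Numerator = 12.8 + 8.79·3.8·cos²33.5°·tan30.5° = 12.8 + 8.79·3.8·0.6954·0.5890 = 26.482 kPa
Denominator = 18.6·3.8·sin33.5°·cos33.5° = 18.6·3.8·0.5519·0.8339 = 32.531 kPa
FS = 26.482 / 32.531 = 0.814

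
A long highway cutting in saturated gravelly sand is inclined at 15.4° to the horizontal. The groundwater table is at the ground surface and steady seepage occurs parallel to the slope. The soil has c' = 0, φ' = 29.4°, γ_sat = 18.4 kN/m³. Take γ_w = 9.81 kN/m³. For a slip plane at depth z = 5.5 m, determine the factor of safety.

FS = 0.96

With seepage parallel to the slope and the water table at the surface, the effective normal stress on the slip plane uses the buoyant unit weight γ' = γ_sat − γ_w while the driving shear stress uses γ_sat:
FS = [c' + γ' z cos²β tanφ'] / [γ_sat z sinβ cosβ]
(For c' = 0 this reduces to FS = (γ'/γ_sat)·tanφ'/tanβ.)
γ' = 18.4 − 9.81 = 8.59 kN/m³
Numerator = 0.0 + 8.59·5.5·cos²15.4°·tan29.4° = 0.0 + 8.59·5.5·0.9295·0.5635 = 24.744 kPa
Denominator = 18.4·5.5·sin15.4°·cos15.4° = 18.4·5.5·0.2656·0.9641 = 25.909 kPa
FS = 24.744 / 25.909 = 0.955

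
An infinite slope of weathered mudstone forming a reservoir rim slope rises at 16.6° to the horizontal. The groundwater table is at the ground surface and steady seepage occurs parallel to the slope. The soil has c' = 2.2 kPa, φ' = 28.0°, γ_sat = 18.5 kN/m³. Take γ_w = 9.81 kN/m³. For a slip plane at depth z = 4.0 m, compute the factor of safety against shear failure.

With seepage parallel to the slope and the water table at the surface, the effective normal stress on the slip plane uses the buoyant unit weight γ' = γ_sat − γ_w while the driving shear stress uses γ_sat:
FS = [c' + γ' z cos²β tanφ'] / [γ_sat z sinβ cosβ]
γ' = 18.5 − 9.81 = 8.69 kN/m³
Numerator = 2.2 + 8.69·4.0·cos²16.6°·tan28.0° = 2.2 + 8.69·4.0·0.9184·0.5317 = 19.174 kPa
Denominator = 18.5·4.0·sin16.6°·cos16.6° = 18.5·4.0·0.2857·0.9583 = 20.260 kPa
FS = 19.174 / 20.260 = 0.946

FS = 0.95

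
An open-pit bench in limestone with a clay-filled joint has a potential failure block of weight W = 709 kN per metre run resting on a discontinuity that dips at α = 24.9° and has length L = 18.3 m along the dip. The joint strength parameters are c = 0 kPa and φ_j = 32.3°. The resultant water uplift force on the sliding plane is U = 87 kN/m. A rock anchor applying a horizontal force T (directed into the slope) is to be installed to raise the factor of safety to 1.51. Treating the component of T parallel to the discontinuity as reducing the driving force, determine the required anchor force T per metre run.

T = 61 kN/m

Resolving forces along and normal to the sliding plane, with the horizontal anchor force T adding T·sinα to the effective normal force and T·cosα acting up the plane against the driving force:
FS = [cL + (W cosα − U + T sinα) tanφ_j] / [W sinα − T cosα]
Without the anchor: N' = 556.1 kN/m, driving T_d = 298.5 kN/m, resisting R = 0·18.3 + 556.1·tan32.3° = 351.5 kN/m, FS = 1.18.
Setting FS = 1.51 and solving for T:
1.51·(298.5 − T cos24.9°) = 351.5 + T sin24.9°·tan32.3°
T·(sin24.9°·tan32.3° + 1.51·cos24.9°) = 1.51·298.5 − 351.5
T·(0.4210·0.6322 + 1.51·0.9070) = 450.8 − 351.5 = 99.2
T·1.6358 = 99.2
T = 60.6 kN/m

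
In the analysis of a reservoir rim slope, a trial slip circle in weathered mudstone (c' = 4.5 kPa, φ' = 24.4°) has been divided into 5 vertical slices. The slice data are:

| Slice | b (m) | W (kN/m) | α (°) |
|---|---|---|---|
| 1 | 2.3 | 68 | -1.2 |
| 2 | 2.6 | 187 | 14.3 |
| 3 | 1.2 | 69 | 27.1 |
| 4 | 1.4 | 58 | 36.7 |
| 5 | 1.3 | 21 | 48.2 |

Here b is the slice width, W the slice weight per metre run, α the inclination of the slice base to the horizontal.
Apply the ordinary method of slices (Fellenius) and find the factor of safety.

Ordinary method of slices: FS = Σ[c'·Δl_i + (W_i cosα_i)·tanφ'] / Σ W_i sinα_i, with Δl_i = b_i / cosα_i.
Slice 1: Δl = 2.3/cos(-1.2°) = 2.301 m; N'_1 = 68·cos(-1.2°) = 68.0; c'Δl = 10.35; W sinα = -1.4
Slice 2: Δl = 2.6/cos14.3° = 2.683 m; N'_2 = 187·cos14.3° = 181.2; c'Δl = 12.07; W sinα = 46.2
Slice 3: Δl = 1.2/cos27.1° = 1.348 m; N'_3 = 69·cos27.1° = 61.4; c'Δl = 6.07; W sinα = 31.4
Slice 4: Δl = 1.4/cos36.7° = 1.746 m; N'_4 = 58·cos36.7° = 46.5; c'Δl = 7.86; W sinα = 34.7
Slice 5: Δl = 1.3/cos48.2° = 1.950 m; N'_5 = 21·cos48.2° = 14.0; c'Δl = 8.78; W sinα = 15.7
Σc'Δl = 45.1 kN/m; ΣN' = 371.1 kN/m; ΣW sinα = 126.5 kN/m
Resisting = 45.1 + 371.1·tan24.4° = 45.1 + 168.3 = 213.5 kN/m
FS = 213.5 / 126.5 = 1.687

FS = 1.69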